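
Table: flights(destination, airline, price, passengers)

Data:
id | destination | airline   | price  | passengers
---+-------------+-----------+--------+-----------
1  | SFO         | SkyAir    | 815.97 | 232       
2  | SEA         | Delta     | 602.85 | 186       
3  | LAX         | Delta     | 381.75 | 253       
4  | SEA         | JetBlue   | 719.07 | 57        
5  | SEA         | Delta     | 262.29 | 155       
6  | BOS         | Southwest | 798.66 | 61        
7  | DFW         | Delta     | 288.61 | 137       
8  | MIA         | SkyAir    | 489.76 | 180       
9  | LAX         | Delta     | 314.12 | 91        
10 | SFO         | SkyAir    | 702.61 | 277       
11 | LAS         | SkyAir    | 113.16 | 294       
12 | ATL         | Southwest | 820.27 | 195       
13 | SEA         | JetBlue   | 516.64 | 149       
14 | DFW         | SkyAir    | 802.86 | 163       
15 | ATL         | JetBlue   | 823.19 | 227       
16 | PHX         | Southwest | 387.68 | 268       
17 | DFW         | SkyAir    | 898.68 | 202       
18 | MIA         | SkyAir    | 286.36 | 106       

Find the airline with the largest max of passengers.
SELECT airline, MAX(passengers) as val
FROM flights
GROUP BY airline
ORDER BY val DESC
LIMIT 1

Result: SkyAir with max(passengers) = 294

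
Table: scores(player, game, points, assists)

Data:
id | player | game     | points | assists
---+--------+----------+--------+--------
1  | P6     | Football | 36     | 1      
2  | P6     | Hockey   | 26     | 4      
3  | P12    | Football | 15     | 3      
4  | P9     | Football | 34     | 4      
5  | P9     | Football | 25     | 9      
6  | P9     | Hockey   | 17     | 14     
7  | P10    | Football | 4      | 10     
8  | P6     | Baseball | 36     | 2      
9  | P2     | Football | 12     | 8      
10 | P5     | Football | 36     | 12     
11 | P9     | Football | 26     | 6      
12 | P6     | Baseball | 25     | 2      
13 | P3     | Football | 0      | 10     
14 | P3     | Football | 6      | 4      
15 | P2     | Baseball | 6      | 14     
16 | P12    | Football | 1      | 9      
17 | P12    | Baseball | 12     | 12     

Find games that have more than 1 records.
SELECT game, COUNT(*) as cnt
FROM scores
GROUP BY game
HAVING COUNT(*) > 1

Result:
  Baseball: 4
  Football: 11
  Hockey: 2

Note: HAVING filters groups after aggregation, WHERE filters rows before.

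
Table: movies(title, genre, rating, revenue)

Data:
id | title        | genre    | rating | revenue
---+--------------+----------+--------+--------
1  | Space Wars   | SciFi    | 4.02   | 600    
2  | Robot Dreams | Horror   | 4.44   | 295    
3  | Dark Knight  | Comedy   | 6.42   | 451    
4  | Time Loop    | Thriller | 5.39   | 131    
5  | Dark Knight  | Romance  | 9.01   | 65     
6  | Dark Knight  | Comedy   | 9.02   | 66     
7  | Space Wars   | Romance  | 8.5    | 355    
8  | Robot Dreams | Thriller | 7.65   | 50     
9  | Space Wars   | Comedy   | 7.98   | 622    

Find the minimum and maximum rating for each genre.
SELECT genre, MIN(rating), MAX(rating)
FROM movies
GROUP BY genre

Result:
  Comedy: min=6.42, max=9.02
  Horror: min=4.44, max=4.44
  Romance: min=8.50, max=9.01
  SciFi: min=4.02, max=4.02
  Thriller: min=5.39, max=7.65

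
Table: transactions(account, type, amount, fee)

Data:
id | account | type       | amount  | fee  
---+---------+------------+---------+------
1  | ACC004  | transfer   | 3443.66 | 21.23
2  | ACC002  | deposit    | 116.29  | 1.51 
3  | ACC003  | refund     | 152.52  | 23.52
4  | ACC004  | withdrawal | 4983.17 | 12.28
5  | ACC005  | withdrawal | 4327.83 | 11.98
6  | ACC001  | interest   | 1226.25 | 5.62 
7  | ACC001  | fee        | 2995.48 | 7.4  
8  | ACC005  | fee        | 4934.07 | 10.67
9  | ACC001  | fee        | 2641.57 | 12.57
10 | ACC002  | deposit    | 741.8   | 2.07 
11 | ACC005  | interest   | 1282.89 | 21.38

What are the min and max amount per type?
SELECT type, MIN(amount), MAX(amount)
FROM transactions
GROUP BY type

Result:
  deposit: min=116.29, max=741.80
  fee: min=2641.57, max=4934.07
  interest: min=1226.25, max=1282.89
  refund: min=152.52, max=152.52
  transfer: min=3443.66, max=3443.66
  withdrawal: min=4327.83, max=4983.17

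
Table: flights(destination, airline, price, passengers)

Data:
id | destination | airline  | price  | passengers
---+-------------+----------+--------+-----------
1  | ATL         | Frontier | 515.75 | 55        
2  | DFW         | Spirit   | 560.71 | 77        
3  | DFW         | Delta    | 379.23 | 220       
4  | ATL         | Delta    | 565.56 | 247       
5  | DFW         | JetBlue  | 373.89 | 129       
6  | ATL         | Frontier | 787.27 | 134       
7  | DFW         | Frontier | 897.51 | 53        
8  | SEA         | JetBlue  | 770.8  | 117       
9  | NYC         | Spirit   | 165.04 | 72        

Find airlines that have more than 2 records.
SELECT airline, COUNT(*) as cnt
FROM flights
GROUP BY airline
HAVING COUNT(*) > 2

Result:
  Frontier: 3

Note: HAVING filters groups after aggregation, WHERE filters rows before.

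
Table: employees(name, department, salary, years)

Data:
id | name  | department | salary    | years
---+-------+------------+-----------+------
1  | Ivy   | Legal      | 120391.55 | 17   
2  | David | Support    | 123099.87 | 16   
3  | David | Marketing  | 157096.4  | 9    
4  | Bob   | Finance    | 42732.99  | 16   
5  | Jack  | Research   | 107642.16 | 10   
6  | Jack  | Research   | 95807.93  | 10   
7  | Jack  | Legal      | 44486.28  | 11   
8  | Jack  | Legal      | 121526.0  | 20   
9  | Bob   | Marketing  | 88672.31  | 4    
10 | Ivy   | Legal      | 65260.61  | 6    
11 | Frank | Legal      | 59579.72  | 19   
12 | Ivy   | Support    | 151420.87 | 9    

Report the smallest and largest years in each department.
SELECT department, MIN(years), MAX(years)
FROM employees
GROUP BY department

Result:
  Finance: min=16, max=16
  Legal: min=6, max=20
  Marketing: min=4, max=9
  Research: min=10, max=10
  Support: min=9, max=16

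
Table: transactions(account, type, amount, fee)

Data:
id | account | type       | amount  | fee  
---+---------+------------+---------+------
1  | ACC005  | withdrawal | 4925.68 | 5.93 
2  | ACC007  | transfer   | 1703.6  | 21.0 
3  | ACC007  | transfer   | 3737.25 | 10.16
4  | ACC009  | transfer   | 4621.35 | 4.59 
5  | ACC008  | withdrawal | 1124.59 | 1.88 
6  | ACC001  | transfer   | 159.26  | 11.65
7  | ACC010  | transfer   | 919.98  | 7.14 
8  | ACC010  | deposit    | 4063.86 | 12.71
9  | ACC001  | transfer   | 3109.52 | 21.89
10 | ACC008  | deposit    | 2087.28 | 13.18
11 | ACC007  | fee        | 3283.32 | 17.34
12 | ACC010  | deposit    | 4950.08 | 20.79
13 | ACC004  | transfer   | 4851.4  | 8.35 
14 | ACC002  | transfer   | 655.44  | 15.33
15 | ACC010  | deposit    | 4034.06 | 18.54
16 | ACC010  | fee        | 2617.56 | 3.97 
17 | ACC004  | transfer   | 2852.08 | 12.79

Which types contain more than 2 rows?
SELECT type, COUNT(*) as cnt
FROM transactions
GROUP BY type
HAVING COUNT(*) > 2

Result:
  deposit: 4
  transfer: 9

Note: HAVING filters groups after aggregation, WHERE filters rows before.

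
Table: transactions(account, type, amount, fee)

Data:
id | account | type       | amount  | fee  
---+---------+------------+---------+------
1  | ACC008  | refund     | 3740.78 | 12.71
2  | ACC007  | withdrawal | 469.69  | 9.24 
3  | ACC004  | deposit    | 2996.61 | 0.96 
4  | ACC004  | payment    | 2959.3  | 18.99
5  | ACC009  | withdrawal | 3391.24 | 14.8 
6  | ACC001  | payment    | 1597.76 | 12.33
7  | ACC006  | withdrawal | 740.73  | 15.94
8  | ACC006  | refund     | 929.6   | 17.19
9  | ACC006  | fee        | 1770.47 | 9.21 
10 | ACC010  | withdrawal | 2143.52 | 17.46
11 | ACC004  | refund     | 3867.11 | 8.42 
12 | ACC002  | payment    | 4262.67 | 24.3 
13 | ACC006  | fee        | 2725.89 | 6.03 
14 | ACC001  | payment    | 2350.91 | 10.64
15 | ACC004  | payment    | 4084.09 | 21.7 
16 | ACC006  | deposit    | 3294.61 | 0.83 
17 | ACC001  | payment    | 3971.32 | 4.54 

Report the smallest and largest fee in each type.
SELECT type, MIN(fee), MAX(fee)
FROM transactions
GROUP BY type

Result:
  deposit: min=0.83, max=0.96
  fee: min=6.03, max=9.21
  payment: min=4.54, max=24.30
  refund: min=8.42, max=17.19
  withdrawal: min=9.24, max=17.46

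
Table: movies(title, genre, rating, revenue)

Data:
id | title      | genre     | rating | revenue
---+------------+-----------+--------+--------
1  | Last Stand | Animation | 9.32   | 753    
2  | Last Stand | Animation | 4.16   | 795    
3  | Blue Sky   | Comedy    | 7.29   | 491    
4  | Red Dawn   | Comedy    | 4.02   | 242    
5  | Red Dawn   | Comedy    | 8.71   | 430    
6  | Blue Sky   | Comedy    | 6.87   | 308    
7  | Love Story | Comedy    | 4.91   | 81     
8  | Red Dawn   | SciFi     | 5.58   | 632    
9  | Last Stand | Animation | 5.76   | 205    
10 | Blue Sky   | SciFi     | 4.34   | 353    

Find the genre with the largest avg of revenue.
SELECT genre, AVG(revenue) as val
FROM movies
GROUP BY genre
ORDER BY val DESC
LIMIT 1

Result: Animation with avg(revenue) = 584.33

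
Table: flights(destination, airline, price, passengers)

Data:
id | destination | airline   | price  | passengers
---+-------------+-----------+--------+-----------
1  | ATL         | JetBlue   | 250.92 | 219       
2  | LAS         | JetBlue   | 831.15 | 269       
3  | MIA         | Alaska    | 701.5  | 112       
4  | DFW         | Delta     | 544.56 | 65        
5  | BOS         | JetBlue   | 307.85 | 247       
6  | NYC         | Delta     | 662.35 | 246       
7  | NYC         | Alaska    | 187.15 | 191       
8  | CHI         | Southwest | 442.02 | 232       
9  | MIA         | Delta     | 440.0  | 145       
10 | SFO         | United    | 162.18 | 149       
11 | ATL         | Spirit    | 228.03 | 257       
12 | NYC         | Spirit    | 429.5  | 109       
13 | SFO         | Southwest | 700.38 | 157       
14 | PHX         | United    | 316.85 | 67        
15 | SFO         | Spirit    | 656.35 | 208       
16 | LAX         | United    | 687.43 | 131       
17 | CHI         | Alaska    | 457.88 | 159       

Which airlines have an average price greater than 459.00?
SELECT airline, AVG(price)
FROM flights
GROUP BY airline
HAVING AVG(price) > 459.00

Result:
  Delta: avg=548.97
  JetBlue: avg=463.31
  Southwest: avg=571.20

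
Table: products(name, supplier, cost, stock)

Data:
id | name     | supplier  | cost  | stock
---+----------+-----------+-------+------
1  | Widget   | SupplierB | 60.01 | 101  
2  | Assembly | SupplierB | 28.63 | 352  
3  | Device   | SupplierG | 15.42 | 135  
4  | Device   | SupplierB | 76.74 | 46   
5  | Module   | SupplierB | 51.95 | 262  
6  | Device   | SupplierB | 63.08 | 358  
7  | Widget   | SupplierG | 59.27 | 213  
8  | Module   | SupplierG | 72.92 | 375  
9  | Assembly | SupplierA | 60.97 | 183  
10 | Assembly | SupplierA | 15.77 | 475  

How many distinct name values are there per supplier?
SELECT supplier, COUNT(DISTINCT name)
FROM products
GROUP BY supplier

Result:
  SupplierA: 1 distinct
  SupplierB: 4 distinct
  SupplierG: 3 distinct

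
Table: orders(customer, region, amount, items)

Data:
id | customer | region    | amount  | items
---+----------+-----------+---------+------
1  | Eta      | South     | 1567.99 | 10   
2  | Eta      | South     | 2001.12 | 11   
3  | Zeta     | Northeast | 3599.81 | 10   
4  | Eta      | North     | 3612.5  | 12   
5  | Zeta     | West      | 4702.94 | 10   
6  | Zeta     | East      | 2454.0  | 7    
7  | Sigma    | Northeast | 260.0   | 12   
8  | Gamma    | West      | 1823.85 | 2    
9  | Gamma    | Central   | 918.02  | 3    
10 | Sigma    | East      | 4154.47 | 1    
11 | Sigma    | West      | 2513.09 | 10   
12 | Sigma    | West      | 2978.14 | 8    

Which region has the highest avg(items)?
SELECT region, AVG(items) as val
FROM orders
GROUP BY region
ORDER BY val DESC
LIMIT 1

Result: North with avg(items) = 12.00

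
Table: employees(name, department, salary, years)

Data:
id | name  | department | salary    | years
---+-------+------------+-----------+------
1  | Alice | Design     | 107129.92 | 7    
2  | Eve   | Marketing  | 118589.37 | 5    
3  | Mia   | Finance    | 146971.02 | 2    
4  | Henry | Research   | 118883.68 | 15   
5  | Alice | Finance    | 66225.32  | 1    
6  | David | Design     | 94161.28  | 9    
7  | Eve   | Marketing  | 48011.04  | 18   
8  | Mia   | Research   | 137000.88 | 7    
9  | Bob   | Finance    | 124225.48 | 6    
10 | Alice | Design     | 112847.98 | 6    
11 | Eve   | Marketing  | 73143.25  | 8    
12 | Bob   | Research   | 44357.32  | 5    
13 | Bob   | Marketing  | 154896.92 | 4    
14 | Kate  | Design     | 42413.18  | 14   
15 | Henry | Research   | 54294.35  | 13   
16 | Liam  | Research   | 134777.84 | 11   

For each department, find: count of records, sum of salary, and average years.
SELECT department,
       COUNT(*) as cnt,
       SUM(salary) as total_salary,
       AVG(years) as avg_years
FROM employees
GROUP BY department

Result:
  Design: 4 records, 356552.36 total salary, 9.00 avg years
  Finance: 3 records, 337421.82 total salary, 3.00 avg years
  Marketing: 4 records, 394640.58 total salary, 8.75 avg years
  Research: 5 records, 489314.07 total salary, 10.20 avg years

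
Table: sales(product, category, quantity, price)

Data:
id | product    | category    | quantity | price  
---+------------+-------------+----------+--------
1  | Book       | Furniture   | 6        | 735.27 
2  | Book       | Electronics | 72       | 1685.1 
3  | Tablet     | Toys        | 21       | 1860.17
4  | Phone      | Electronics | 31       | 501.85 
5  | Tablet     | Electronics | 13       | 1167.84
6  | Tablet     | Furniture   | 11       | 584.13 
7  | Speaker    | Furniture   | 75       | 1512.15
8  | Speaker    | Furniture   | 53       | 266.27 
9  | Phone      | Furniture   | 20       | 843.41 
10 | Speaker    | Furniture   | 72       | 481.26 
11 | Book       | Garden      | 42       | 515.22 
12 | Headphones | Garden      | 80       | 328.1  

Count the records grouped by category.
SELECT category, COUNT(*) as count
FROM sales
GROUP BY category

Result:
  Electronics: 3
  Furniture: 6
  Garden: 2
  Toys: 1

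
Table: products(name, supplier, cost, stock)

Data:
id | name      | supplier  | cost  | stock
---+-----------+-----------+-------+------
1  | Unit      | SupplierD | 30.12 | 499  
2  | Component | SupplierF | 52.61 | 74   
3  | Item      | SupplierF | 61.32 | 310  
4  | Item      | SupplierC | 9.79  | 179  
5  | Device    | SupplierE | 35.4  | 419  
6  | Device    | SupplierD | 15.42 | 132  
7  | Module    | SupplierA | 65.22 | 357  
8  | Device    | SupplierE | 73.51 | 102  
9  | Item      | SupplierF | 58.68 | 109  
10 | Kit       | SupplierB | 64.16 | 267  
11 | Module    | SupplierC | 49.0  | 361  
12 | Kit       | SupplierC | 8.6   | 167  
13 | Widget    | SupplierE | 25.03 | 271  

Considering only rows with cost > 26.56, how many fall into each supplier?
SELECT supplier, COUNT(*)
FROM products
WHERE cost > 26.56
GROUP BY supplier

Note: WHERE filters rows before grouping.

Result:
  SupplierA: 1
  SupplierB: 1
  SupplierC: 1
  SupplierD: 1
  SupplierE: 2
  SupplierF: 3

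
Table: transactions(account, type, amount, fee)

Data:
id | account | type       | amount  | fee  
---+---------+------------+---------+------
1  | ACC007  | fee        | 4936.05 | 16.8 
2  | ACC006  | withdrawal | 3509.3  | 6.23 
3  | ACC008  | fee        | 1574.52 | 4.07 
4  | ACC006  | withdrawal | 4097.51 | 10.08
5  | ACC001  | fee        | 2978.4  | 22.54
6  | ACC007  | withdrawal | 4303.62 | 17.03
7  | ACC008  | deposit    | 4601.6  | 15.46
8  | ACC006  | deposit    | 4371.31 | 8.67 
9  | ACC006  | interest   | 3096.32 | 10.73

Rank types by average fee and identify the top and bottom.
SELECT type, AVG(fee)
FROM transactions
GROUP BY type
ORDER BY AVG(fee)

All groups:
  interest: 10.73
  withdrawal: 11.11
  deposit: 12.07
  fee: 14.47

Highest: fee (14.47)
Lowest: interest (10.73)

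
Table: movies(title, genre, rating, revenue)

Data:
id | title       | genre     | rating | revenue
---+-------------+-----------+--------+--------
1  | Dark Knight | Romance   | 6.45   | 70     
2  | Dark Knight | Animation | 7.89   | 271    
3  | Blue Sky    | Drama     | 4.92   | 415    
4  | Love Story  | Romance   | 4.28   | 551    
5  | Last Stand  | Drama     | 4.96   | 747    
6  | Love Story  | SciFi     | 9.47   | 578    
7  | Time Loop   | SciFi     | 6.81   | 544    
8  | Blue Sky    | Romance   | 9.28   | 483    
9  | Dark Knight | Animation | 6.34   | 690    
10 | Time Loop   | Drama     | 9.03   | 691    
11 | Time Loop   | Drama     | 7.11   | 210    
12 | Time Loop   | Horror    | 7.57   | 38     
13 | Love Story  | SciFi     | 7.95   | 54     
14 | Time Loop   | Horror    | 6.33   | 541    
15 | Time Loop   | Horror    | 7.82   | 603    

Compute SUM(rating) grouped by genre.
SELECT genre, SUM(rating) as result
FROM movies
GROUP BY genre

Result:
  Animation: 14.23
  Drama: 26.02
  Horror: 21.72
  Romance: 20.01
  SciFi: 24.23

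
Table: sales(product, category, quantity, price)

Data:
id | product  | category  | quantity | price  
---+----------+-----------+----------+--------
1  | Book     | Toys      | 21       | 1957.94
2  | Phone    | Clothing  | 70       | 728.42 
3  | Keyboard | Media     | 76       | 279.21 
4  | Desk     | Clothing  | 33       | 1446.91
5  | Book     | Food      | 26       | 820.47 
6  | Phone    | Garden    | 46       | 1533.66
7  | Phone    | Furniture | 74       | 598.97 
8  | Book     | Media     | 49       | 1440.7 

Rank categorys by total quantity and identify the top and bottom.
SELECT category, SUM(quantity)
FROM sales
GROUP BY category
ORDER BY SUM(quantity)

All groups:
  Toys: 21
  Food: 26
  Garden: 46
  Furniture: 74
  Clothing: 103
  Media: 125

Highest: Media (125)
Lowest: Toys (21)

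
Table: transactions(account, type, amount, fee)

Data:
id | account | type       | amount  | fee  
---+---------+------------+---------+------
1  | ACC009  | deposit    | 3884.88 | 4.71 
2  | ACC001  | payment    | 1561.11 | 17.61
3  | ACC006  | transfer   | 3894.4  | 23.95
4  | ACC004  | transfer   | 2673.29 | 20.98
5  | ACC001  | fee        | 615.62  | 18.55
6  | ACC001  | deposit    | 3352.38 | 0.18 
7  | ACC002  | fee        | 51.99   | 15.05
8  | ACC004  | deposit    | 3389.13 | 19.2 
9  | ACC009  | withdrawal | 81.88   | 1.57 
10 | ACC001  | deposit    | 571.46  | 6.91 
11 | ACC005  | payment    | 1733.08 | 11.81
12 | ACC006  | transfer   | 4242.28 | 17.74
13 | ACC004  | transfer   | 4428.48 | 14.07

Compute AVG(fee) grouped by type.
SELECT type, AVG(fee) as result
FROM transactions
GROUP BY type

Result:
  deposit: 7.75
  fee: 16.80
  payment: 14.71
  transfer: 19.19
  withdrawal: 1.57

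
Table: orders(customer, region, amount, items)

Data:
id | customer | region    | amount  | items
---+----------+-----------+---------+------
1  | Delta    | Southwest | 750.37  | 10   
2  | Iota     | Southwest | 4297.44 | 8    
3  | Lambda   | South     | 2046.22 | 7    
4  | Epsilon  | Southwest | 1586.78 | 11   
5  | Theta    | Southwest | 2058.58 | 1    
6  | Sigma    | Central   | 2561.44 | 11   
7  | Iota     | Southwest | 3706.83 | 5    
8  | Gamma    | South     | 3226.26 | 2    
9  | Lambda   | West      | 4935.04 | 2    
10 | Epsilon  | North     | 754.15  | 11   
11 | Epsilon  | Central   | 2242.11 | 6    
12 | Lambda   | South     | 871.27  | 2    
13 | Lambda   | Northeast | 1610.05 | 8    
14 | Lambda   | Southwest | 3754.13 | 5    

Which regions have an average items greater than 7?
SELECT region, AVG(items)
FROM orders
GROUP BY region
HAVING AVG(items) > 7

Result:
  Central: avg=8.50
  North: avg=11.00
  Northeast: avg=8.00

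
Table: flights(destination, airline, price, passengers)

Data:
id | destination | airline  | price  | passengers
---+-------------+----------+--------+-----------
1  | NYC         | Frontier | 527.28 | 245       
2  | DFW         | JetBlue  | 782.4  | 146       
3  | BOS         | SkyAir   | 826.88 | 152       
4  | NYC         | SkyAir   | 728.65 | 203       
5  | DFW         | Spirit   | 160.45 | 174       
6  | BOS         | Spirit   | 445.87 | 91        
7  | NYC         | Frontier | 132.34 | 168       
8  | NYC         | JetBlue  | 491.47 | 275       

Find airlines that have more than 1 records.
SELECT airline, COUNT(*) as cnt
FROM flights
GROUP BY airline
HAVING COUNT(*) > 1

Result:
  Frontier: 2
  JetBlue: 2
  SkyAir: 2
  Spirit: 2

Note: HAVING filters groups after aggregation, WHERE filters rows before.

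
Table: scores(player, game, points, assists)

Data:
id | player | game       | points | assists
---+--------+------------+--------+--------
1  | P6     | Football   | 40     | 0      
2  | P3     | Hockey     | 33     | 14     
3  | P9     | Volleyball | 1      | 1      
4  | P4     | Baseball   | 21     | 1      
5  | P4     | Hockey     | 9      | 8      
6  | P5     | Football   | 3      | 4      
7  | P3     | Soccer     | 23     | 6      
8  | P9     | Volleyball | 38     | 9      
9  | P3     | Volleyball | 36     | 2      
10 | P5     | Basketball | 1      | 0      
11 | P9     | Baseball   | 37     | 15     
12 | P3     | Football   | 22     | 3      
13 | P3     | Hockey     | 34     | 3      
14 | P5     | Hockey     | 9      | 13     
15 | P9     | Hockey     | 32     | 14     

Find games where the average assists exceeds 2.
SELECT game, AVG(assists)
FROM scores
GROUP BY game
HAVING AVG(assists) > 2

Result:
  Baseball: avg=8.00
  Football: avg=2.33
  Hockey: avg=10.40
  Soccer: avg=6.00
  Volleyball: avg=4.00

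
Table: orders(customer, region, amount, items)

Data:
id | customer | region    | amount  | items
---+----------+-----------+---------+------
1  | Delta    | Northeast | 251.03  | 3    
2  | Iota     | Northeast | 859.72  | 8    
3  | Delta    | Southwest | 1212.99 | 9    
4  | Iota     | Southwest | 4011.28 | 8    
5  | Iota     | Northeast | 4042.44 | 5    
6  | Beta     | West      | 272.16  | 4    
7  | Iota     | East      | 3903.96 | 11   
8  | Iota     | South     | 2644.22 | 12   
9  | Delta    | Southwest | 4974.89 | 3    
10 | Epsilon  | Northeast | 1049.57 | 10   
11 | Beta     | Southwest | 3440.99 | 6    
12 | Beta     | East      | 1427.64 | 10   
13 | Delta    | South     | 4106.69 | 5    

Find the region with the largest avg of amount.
SELECT region, AVG(amount) as val
FROM orders
GROUP BY region
ORDER BY val DESC
LIMIT 1

Result: Southwest with avg(amount) = 3410.04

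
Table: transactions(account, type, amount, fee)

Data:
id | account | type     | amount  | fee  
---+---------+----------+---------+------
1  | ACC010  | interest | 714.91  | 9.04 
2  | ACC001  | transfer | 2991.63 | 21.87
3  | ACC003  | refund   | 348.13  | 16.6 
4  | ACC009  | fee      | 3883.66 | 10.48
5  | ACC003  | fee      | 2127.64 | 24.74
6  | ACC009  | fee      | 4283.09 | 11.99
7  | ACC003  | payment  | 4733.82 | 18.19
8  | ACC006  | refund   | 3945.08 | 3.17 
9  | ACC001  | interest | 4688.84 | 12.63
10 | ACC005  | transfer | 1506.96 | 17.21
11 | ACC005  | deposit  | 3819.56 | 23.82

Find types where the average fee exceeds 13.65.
SELECT type, AVG(fee)
FROM transactions
GROUP BY type
HAVING AVG(fee) > 13.65

Result:
  deposit: avg=23.82
  fee: avg=15.74
  payment: avg=18.19
  transfer: avg=19.54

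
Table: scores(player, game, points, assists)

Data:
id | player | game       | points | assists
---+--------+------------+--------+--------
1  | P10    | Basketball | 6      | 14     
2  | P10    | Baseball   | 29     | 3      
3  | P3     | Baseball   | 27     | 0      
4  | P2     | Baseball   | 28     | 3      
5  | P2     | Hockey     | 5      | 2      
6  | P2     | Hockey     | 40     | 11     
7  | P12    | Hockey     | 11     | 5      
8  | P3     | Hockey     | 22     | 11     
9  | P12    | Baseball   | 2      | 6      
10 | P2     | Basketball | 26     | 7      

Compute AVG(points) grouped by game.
SELECT game, AVG(points) as result
FROM scores
GROUP BY game

Result:
  Baseball: 21.50
  Basketball: 16.00
  Hockey: 19.50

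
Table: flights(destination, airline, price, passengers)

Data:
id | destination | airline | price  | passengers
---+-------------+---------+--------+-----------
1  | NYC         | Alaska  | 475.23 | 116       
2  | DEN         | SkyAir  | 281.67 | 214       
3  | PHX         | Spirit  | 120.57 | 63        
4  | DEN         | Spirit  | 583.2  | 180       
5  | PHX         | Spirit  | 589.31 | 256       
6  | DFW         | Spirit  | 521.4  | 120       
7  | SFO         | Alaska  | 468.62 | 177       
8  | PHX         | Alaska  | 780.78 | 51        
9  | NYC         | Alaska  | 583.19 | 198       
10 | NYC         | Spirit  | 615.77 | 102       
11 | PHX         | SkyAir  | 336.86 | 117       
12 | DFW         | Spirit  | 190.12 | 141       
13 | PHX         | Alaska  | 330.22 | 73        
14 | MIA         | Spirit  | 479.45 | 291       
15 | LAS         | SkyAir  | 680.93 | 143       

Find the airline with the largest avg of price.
SELECT airline, AVG(price) as val
FROM flights
GROUP BY airline
ORDER BY val DESC
LIMIT 1

Result: Alaska with avg(price) = 527.61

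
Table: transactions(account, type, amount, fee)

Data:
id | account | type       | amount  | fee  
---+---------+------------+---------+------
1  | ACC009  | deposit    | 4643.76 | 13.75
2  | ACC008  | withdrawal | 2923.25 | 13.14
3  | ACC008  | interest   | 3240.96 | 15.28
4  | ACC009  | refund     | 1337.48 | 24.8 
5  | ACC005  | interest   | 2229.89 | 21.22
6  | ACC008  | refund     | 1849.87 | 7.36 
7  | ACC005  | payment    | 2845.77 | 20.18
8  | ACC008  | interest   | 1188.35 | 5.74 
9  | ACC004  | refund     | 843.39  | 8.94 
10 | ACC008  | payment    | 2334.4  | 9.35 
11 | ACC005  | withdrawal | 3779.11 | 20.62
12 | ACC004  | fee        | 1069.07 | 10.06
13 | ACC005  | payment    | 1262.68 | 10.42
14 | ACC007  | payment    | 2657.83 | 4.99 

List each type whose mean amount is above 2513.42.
SELECT type, AVG(amount)
FROM transactions
GROUP BY type
HAVING AVG(amount) > 2513.42

Result:
  deposit: avg=4643.76
  withdrawal: avg=3351.18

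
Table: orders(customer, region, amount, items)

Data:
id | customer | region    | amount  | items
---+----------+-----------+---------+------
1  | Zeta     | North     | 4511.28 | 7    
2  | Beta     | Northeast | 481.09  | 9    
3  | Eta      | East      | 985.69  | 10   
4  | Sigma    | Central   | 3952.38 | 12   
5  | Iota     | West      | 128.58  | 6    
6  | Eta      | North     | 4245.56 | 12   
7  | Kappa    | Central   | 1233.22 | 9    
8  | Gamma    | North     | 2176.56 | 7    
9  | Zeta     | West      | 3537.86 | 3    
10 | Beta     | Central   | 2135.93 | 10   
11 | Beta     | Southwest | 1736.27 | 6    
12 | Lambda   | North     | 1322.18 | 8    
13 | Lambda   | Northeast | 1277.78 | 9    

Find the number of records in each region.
SELECT region, COUNT(*) as count
FROM orders
GROUP BY region

Result:
  Central: 3
  East: 1
  North: 4
  Northeast: 2
  Southwest: 1
  West: 2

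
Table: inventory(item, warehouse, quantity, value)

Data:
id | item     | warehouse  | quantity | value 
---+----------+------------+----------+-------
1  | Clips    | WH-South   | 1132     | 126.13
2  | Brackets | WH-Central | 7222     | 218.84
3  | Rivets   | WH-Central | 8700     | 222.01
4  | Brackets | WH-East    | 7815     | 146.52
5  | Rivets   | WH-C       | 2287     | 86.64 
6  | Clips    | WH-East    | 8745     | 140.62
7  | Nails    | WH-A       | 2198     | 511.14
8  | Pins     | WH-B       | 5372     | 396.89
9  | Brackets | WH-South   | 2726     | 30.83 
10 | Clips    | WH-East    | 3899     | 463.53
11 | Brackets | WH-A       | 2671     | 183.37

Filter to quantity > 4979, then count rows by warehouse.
SELECT warehouse, COUNT(*)
FROM inventory
WHERE quantity > 4979
GROUP BY warehouse

Note: WHERE filters rows before grouping.

Result:
  WH-B: 1
  WH-Central: 2
  WH-East: 2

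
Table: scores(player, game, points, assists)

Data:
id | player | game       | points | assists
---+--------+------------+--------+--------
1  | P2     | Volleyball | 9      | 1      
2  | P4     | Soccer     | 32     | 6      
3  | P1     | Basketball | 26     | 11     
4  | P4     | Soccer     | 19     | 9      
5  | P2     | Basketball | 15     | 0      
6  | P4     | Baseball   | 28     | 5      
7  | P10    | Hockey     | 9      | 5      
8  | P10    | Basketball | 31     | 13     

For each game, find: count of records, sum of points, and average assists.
SELECT game,
       COUNT(*) as cnt,
       SUM(points) as total_points,
       AVG(assists) as avg_assists
FROM scores
GROUP BY game

Result:
  Baseball: 1 records, 28 total points, 5.00 avg assists
  Basketball: 3 records, 72 total points, 8.00 avg assists
  Hockey: 1 records, 9 total points, 5.00 avg assists
  Soccer: 2 records, 51 total points, 7.50 avg assists
  Volleyball: 1 records, 9 total points, 1.00 avg assists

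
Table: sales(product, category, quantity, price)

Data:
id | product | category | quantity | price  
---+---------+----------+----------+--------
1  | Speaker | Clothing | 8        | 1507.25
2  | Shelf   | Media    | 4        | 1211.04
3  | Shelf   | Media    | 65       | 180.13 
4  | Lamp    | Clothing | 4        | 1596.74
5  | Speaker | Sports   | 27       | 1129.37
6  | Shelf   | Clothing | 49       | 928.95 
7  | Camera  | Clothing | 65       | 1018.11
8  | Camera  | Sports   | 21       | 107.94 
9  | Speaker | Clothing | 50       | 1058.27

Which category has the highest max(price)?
SELECT category, MAX(price) as val
FROM sales
GROUP BY category
ORDER BY val DESC
LIMIT 1

Result: Clothing with max(price) = 1596.74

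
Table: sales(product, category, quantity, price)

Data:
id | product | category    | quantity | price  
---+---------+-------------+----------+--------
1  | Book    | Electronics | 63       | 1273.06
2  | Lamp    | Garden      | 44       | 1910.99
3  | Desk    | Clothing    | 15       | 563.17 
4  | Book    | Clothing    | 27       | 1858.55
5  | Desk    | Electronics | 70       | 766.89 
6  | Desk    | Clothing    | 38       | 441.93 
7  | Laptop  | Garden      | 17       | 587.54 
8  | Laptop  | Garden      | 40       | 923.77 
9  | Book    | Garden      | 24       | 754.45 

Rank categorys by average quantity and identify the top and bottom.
SELECT category, AVG(quantity)
FROM sales
GROUP BY category
ORDER BY AVG(quantity)

All groups:
  Clothing: 26.67
  Garden: 31.25
  Electronics: 66.50

Highest: Electronics (66.50)
Lowest: Clothing (26.67)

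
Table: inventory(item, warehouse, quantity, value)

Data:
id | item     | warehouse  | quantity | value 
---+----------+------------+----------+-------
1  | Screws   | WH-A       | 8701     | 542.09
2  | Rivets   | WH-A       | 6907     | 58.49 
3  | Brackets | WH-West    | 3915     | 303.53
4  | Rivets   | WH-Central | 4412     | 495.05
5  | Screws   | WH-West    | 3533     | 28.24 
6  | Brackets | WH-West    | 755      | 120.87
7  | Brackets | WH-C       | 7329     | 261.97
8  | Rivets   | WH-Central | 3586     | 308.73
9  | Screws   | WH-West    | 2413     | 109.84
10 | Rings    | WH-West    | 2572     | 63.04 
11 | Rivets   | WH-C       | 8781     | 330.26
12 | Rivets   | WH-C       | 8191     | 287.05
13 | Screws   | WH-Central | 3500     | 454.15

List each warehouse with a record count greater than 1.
SELECT warehouse, COUNT(*) as cnt
FROM inventory
GROUP BY warehouse
HAVING COUNT(*) > 1

Result:
  WH-A: 2
  WH-C: 3
  WH-Central: 3
  WH-West: 5

Note: HAVING filters groups after aggregation, WHERE filters rows before.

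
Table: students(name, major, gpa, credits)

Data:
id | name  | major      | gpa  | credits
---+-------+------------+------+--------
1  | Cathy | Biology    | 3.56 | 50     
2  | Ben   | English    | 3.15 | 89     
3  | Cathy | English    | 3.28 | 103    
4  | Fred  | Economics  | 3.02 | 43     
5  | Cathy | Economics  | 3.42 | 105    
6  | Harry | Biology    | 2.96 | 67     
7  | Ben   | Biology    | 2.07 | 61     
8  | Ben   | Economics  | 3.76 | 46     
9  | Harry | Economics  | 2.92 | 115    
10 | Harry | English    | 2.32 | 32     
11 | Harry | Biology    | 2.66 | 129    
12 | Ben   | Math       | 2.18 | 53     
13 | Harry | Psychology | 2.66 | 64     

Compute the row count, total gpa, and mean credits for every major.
SELECT major,
       COUNT(*) as cnt,
       SUM(gpa) as total_gpa,
       AVG(credits) as avg_credits
FROM students
GROUP BY major

Result:
  Biology: 4 records, 11.25 total gpa, 76.75 avg credits
  Economics: 4 records, 13.12 total gpa, 77.25 avg credits
  English: 3 records, 8.75 total gpa, 74.67 avg credits
  Math: 1 records, 2.18 total gpa, 53.00 avg credits
  Psychology: 1 records, 2.66 total gpa, 64.00 avg credits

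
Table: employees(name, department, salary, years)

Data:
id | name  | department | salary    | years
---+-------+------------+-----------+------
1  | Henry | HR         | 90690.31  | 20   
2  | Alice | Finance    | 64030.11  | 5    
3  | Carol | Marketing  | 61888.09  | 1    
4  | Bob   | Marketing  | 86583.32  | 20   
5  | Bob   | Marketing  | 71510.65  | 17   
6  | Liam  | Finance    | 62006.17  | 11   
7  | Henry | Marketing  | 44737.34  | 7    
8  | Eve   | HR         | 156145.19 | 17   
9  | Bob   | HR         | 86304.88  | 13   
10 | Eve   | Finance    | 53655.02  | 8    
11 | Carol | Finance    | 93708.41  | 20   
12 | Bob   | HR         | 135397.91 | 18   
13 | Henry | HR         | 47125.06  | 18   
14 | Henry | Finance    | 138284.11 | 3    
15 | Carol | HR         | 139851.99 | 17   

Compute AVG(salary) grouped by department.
SELECT department, AVG(salary) as result
FROM employees
GROUP BY department

Result:
  Finance: 82336.76
  HR: 109252.56
  Marketing: 66179.85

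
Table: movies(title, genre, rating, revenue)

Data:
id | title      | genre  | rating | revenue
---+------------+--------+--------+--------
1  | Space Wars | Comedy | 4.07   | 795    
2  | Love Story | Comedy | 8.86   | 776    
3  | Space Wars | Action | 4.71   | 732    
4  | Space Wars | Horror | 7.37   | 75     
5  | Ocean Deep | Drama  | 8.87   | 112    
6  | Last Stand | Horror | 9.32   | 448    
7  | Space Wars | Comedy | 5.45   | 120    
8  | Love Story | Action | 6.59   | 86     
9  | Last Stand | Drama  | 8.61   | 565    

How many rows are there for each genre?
SELECT genre, COUNT(*) as count
FROM movies
GROUP BY genre

Result:
  Action: 2
  Comedy: 3
  Drama: 2
  Horror: 2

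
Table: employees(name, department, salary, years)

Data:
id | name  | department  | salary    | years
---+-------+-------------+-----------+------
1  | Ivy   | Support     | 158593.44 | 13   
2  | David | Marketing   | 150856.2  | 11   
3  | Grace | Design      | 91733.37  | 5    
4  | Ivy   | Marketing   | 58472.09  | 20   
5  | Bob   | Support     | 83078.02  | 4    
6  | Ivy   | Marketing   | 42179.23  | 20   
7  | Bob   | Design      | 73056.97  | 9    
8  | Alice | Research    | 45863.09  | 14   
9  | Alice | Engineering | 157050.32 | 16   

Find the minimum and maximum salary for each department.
SELECT department, MIN(salary), MAX(salary)
FROM employees
GROUP BY department

Result:
  Design: min=73056.97, max=91733.37
  Engineering: min=157050.32, max=157050.32
  Marketing: min=42179.23, max=150856.20
  Research: min=45863.09, max=45863.09
  Support: min=83078.02, max=158593.44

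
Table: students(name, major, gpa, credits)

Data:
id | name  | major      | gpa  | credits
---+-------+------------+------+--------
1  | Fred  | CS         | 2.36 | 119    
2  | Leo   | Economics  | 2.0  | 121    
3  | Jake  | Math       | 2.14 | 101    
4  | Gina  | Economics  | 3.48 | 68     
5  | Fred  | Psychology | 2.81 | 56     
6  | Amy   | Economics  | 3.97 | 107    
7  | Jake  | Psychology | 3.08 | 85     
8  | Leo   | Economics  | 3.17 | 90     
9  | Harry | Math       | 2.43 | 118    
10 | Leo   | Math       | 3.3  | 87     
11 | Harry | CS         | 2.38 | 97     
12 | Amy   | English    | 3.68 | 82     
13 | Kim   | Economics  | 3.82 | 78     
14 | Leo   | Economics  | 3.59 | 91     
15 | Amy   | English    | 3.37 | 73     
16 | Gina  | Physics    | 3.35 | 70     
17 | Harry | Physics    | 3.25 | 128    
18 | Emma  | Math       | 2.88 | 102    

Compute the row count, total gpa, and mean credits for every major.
SELECT major,
       COUNT(*) as cnt,
       SUM(gpa) as total_gpa,
       AVG(credits) as avg_credits
FROM students
GROUP BY major

Result:
  CS: 2 records, 4.74 total gpa, 108.00 avg credits
  Economics: 6 records, 20.03 total gpa, 92.50 avg credits
  English: 2 records, 7.05 total gpa, 77.50 avg credits
  Math: 4 records, 10.75 total gpa, 102.00 avg credits
  Physics: 2 records, 6.60 total gpa, 99.00 avg credits
  Psychology: 2 records, 5.89 total gpa, 70.50 avg credits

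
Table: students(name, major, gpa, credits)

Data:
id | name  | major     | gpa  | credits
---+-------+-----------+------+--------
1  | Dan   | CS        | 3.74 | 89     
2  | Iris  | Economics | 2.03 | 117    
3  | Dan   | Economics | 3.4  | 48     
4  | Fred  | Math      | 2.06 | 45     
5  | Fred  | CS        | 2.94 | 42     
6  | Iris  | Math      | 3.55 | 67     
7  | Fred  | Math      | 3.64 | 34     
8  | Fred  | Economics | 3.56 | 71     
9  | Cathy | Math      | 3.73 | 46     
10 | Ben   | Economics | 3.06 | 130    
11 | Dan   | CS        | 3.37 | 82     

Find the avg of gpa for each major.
SELECT major, AVG(gpa) as result
FROM students
GROUP BY major

Result:
  CS: 3.35
  Economics: 3.01
  Math: 3.25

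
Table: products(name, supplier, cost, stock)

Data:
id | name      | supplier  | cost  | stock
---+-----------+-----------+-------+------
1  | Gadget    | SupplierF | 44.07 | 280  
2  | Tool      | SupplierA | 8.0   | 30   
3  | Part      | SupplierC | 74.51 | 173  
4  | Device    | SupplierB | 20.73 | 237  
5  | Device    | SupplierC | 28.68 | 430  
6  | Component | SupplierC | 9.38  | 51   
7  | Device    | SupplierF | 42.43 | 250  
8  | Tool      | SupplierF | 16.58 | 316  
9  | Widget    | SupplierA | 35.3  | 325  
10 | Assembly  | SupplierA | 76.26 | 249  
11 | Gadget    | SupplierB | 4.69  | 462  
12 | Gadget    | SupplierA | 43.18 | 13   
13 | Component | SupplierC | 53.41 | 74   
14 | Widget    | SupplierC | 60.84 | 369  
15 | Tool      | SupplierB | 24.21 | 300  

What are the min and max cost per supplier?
SELECT supplier, MIN(cost), MAX(cost)
FROM products
GROUP BY supplier

Result:
  SupplierA: min=8.00, max=76.26
  SupplierB: min=4.69, max=24.21
  SupplierC: min=9.38, max=74.51
  SupplierF: min=16.58, max=44.07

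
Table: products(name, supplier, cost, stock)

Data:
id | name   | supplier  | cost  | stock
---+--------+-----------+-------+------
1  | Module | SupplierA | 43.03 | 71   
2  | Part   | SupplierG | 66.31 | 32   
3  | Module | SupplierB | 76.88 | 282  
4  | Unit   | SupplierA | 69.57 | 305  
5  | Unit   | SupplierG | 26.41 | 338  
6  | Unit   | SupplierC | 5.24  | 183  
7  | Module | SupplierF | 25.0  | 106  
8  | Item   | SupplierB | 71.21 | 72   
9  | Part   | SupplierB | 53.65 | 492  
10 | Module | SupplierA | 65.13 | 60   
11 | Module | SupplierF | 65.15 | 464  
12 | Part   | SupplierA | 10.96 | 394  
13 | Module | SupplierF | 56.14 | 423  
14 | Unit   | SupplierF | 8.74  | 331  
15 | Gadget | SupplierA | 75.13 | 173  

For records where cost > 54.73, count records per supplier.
SELECT supplier, COUNT(*)
FROM products
WHERE cost > 54.73
GROUP BY supplier

Note: WHERE filters rows before grouping.

Result:
  SupplierA: 3
  SupplierB: 2
  SupplierF: 2
  SupplierG: 1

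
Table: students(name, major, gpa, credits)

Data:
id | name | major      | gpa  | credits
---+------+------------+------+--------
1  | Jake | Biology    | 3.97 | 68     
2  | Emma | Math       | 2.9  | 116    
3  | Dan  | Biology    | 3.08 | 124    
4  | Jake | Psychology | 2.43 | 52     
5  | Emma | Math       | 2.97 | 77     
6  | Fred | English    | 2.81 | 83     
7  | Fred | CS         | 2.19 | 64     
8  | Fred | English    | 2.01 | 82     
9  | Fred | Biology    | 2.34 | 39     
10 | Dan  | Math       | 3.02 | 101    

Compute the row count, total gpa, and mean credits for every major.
SELECT major,
       COUNT(*) as cnt,
       SUM(gpa) as total_gpa,
       AVG(credits) as avg_credits
FROM students
GROUP BY major

Result:
  Biology: 3 records, 9.39 total gpa, 77.00 avg credits
  CS: 1 records, 2.19 total gpa, 64.00 avg credits
  English: 2 records, 4.82 total gpa, 82.50 avg credits
  Math: 3 records, 8.89 total gpa, 98.00 avg credits
  Psychology: 1 records, 2.43 total gpa, 52.00 avg credits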